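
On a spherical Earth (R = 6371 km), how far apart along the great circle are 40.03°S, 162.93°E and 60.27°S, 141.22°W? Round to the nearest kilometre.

Δλ = -141.22 − 162.93 = -304.15°; wrapped into (−180°, 180°]: 55.85°.
Δφ = -60.27 − -40.03 = -20.24°.
a = sin²(Δφ/2) + cos φ₁ · cos φ₂ · sin²(Δλ/2) = 0.114155.
c = 2·atan2(√a, √(1−a)) = 0.68930 rad → d = 6371·c ≈ 4391.55 km.

4392 km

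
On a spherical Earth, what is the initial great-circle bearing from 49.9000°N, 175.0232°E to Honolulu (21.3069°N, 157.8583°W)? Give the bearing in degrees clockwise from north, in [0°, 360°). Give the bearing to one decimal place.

133.3°

Δλ = -157.8583 − 175.0232 = -332.8815°; wrapped into (−180°, 180°]: 27.1185°.
θ = atan2( sin Δλ · cos φ₂ , cos φ₁ · sin φ₂ − sin φ₁ · cos φ₂ · cos Δλ )
  = atan2(0.42468, -0.40024) = 133.304° → normalised to [0°, 360°): 133.304°.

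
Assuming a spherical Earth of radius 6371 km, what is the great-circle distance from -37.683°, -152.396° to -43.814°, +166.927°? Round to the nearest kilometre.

Δλ = 166.927 − -152.396 = 319.323°; wrapped into (−180°, 180°]: -40.677°.
Δφ = -43.814 − -37.683 = -6.131°.
a = sin²(Δφ/2) + cos φ₁ · cos φ₂ · sin²(Δλ/2) = 0.071846.
c = 2·atan2(√a, √(1−a)) = 0.54272 rad → d = 6371·c ≈ 3457.67 km.

3458 km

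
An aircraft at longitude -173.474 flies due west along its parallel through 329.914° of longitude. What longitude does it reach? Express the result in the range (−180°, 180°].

-143.388°

Start at -173.474°; shift −329.914° → -503.388°.
-503.388° lies outside (−180°, 180°]; add 360° → -143.388°.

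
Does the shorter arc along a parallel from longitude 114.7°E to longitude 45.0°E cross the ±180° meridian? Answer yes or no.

Signed shortest Δλ = ((45.0 − 114.7 + 180) mod 360) − 180 = -69.7°.
Going west by 69.7° from +114.7° reaches +45.0° without touching 180°.

No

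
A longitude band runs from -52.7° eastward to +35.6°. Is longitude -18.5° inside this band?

Yes

Band width going east from -52.7° to +35.6°: ((35.6 − -52.7) mod 360) = 88.3°.
Offset of -18.5° east of the west edge: ((-18.5 − -52.7) mod 360) = 34.2°.
34.2° ≤ 88.3° ⇒ inside.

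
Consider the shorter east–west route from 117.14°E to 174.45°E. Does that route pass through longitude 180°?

No

Signed shortest Δλ = ((174.45 − 117.14 + 180) mod 360) − 180 = 57.31°.
Going east by 57.31° from +117.14° reaches +174.45° without touching 180°.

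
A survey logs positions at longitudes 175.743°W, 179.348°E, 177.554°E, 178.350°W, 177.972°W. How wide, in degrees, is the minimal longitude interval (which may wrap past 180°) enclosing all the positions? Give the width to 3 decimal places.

Sort the longitudes: -178.350°, -177.972°, -175.743°, +177.554°, +179.348°.
Eastward gaps between consecutive values (wrapping around): 0.378°, 2.229°, 353.297°, 1.794°, 2.302°.
Largest gap = 353.297° ⇒ minimal covering band is its complement: 360° − 353.297° = 6.703°.
Band runs from +177.554° eastward to -175.743°, crossing the antimeridian.

6.703°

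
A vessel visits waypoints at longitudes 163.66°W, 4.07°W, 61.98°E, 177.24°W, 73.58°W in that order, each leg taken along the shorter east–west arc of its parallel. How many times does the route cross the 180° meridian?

1

Leg 1: -163.66° → -4.07°, shortest Δλ = 159.59° (east) — does not cross 180°.
Leg 2: -4.07° → +61.98°, shortest Δλ = 66.05° (east) — does not cross 180°.
Leg 3: +61.98° → -177.24°, shortest Δλ = 120.78° (east) — crosses 180°.
Leg 4: -177.24° → -73.58°, shortest Δλ = 103.66° (east) — does not cross 180°.
Total crossings: 1.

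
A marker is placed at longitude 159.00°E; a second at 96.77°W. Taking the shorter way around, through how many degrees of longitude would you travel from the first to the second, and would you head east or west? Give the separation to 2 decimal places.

104.23° east

Raw difference: -96.77 − 159.00 = -255.77°.
Normalise into (−180°, 180°]: -255.77° + 360° = 104.23°.
Positive ⇒ the second point lies to the east; separation 104.23°.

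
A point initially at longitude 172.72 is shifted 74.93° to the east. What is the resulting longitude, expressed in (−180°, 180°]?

-112.35°

Start at +172.72°; shift +74.93° → +247.65°.
+247.65° lies outside (−180°, 180°]; subtract 360° → -112.35°.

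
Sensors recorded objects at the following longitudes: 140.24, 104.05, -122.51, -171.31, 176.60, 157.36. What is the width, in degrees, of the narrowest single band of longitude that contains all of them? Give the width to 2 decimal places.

Sort the longitudes: -171.31°, -122.51°, +104.05°, +140.24°, +157.36°, +176.60°.
Eastward gaps between consecutive values (wrapping around): 48.80°, 226.56°, 36.19°, 17.12°, 19.24°, 12.09°.
Largest gap = 226.56° ⇒ minimal covering band is its complement: 360° − 226.56° = 133.44°.
Band runs from +104.05° eastward to -122.51°, crossing the antimeridian.

133.44°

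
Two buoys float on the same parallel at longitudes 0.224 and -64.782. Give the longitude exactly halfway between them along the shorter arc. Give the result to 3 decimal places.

-32.279°

Signed shortest Δλ from +0.224° to -64.782° is -65.006°.
Midpoint longitude = +0.224° + (-65.006°)/2 = +0.224° − 32.503° = -32.279°.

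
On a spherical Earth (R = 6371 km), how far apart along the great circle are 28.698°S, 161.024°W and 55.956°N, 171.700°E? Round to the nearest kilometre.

Δλ = 171.700 − -161.024 = 332.724°; wrapped into (−180°, 180°]: -27.276°.
Δφ = 55.956 − -28.698 = 84.654°.
a = sin²(Δφ/2) + cos φ₁ · cos φ₂ · sin²(Δλ/2) = 0.480716.
c = 2·atan2(√a, √(1−a)) = 1.53222 rad → d = 6371·c ≈ 9761.76 km.

9762 km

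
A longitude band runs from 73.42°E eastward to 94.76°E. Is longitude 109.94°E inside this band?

No

Band width going east from +73.42° to +94.76°: ((94.76 − 73.42) mod 360) = 21.34°.
Offset of +109.94° east of the west edge: ((109.94 − 73.42) mod 360) = 36.52°.
36.52° > 21.34° ⇒ outside.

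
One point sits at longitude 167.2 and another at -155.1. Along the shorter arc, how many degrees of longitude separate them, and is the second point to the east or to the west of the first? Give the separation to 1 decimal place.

Raw difference: -155.1 − 167.2 = -322.3°.
Normalise into (−180°, 180°]: -322.3° + 360° = 37.7°.
Positive ⇒ the second point lies to the east; separation 37.7°.

37.7° east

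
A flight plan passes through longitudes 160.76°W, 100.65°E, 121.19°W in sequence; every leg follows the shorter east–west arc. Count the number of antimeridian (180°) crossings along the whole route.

Leg 1: -160.76° → +100.65°, shortest Δλ = -98.59° (west) — crosses 180°.
Leg 2: +100.65° → -121.19°, shortest Δλ = 138.16° (east) — crosses 180°.
Total crossings: 2.

2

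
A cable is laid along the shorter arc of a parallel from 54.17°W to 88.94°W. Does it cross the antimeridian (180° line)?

Signed shortest Δλ = ((-88.94 − -54.17 + 180) mod 360) − 180 = -34.77°.
Going west by 34.77° from -54.17° reaches -88.94° without touching 180°.

No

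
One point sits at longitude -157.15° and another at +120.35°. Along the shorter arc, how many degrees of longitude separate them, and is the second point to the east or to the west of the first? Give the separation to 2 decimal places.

Raw difference: 120.35 − -157.15 = 277.5°.
Normalise into (−180°, 180°]: 277.5° − 360° = -82.5°.
Negative ⇒ the second point lies to the west; separation 82.50°.

82.50° west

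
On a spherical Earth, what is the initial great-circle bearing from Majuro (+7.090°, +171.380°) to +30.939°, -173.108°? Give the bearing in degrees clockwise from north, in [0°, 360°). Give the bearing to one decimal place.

29.3°

Δλ = -173.108 − 171.380 = -344.488°; wrapped into (−180°, 180°]: 15.512°.
θ = atan2( sin Δλ · cos φ₂ , cos φ₁ · sin φ₂ − sin φ₁ · cos φ₂ · cos Δλ )
  = atan2(0.22939, 0.40818) = 29.335° → normalised to [0°, 360°): 29.335°.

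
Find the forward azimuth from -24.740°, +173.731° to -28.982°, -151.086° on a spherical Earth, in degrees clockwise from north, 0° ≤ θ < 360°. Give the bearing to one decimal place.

105.6°

Δλ = -151.086 − 173.731 = -324.817°; wrapped into (−180°, 180°]: 35.183°.
θ = atan2( sin Δλ · cos φ₂ , cos φ₁ · sin φ₂ − sin φ₁ · cos φ₂ · cos Δλ )
  = atan2(0.50403, -0.14085) = 105.613° → normalised to [0°, 360°): 105.613°.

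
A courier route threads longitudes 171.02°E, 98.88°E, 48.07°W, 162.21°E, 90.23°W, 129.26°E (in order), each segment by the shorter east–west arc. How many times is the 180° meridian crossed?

Leg 1: +171.02° → +98.88°, shortest Δλ = -72.14° (west) — does not cross 180°.
Leg 2: +98.88° → -48.07°, shortest Δλ = -146.95° (west) — does not cross 180°.
Leg 3: -48.07° → +162.21°, shortest Δλ = -149.72° (west) — crosses 180°.
Leg 4: +162.21° → -90.23°, shortest Δλ = 107.56° (east) — crosses 180°.
Leg 5: -90.23° → +129.26°, shortest Δλ = -140.51° (west) — crosses 180°.
Total crossings: 3.

3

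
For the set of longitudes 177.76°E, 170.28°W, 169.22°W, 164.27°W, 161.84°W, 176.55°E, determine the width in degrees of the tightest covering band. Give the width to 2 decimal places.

21.61°

Sort the longitudes: -170.28°, -169.22°, -164.27°, -161.84°, +176.55°, +177.76°.
Eastward gaps between consecutive values (wrapping around): 1.06°, 4.95°, 2.43°, 338.39°, 1.21°, 11.96°.
Largest gap = 338.39° ⇒ minimal covering band is its complement: 360° − 338.39° = 21.61°.
Band runs from +176.55° eastward to -161.84°, crossing the antimeridian.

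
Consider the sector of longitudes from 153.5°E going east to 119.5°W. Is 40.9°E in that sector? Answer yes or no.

No

Band width going east from +153.5° to -119.5°: ((-119.5 − 153.5) mod 360) = 87.0°.
Offset of +40.9° east of the west edge: ((40.9 − 153.5) mod 360) = 247.4°.
247.4° > 87.0° ⇒ outside.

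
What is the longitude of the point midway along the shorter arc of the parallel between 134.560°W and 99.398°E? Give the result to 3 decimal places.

162.419°E

Signed shortest Δλ from -134.560° to +99.398° is -126.042°.
Midpoint longitude = -134.560° + (-126.042°)/2 = -134.560° − 63.021° = -197.581°.
Normalise into (−180°, 180°]: +162.419°.
(The naïve average (-134.560 + +99.398)/2 = -17.581° is on the wrong side of the globe.)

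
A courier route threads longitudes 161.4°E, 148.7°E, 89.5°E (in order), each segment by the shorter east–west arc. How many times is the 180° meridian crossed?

Leg 1: +161.4° → +148.7°, shortest Δλ = -12.7° (west) — does not cross 180°.
Leg 2: +148.7° → +89.5°, shortest Δλ = -59.2° (west) — does not cross 180°.
Total crossings: 0.

0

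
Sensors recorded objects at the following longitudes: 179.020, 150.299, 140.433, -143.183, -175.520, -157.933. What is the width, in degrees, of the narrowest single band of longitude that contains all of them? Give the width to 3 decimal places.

76.384°

Sort the longitudes: -175.520°, -157.933°, -143.183°, +140.433°, +150.299°, +179.020°.
Eastward gaps between consecutive values (wrapping around): 17.587°, 14.750°, 283.616°, 9.866°, 28.721°, 5.460°.
Largest gap = 283.616° ⇒ minimal covering band is its complement: 360° − 283.616° = 76.384°.
Band runs from +140.433° eastward to -143.183°, crossing the antimeridian.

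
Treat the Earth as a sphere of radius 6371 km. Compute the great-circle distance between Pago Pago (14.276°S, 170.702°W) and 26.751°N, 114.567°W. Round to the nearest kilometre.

Δλ = -114.567 − -170.702 = 56.135°.
Δφ = 26.751 − -14.276 = 41.027°.
a = sin²(Δφ/2) + cos φ₁ · cos φ₂ · sin²(Δλ/2) = 0.314382.
c = 2·atan2(√a, √(1−a)) = 1.19046 rad → d = 6371·c ≈ 7584.40 km.

7584 km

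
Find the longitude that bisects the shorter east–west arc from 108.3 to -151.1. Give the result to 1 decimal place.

+158.6°

Signed shortest Δλ from +108.3° to -151.1° is +100.6°.
Midpoint longitude = +108.3° + (+100.6°)/2 = +108.3° + 50.3° = +158.6°.
(The naïve average (+108.3 + -151.1)/2 = -21.4° is on the wrong side of the globe.)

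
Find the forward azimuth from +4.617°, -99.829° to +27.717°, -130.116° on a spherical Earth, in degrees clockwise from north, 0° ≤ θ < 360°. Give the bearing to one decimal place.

312.0°

Δλ = -130.116 − -99.829 = -30.287°.
θ = atan2( sin Δλ · cos φ₂ , cos φ₁ · sin φ₂ − sin φ₁ · cos φ₂ · cos Δλ )
  = atan2(-0.44646, 0.40206) = -47.995° → normalised to [0°, 360°): 312.005°.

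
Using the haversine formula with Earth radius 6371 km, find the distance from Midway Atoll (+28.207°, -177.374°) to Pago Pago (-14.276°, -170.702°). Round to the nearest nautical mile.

Δλ = -170.702 − -177.374 = 6.672°.
Δφ = -14.276 − 28.207 = -42.483°.
a = sin²(Δφ/2) + cos φ₁ · cos φ₂ · sin²(Δλ/2) = 0.134153.
c = 2·atan2(√a, √(1−a)) = 0.74999 rad → d = 6371·c ≈ 4778.20 km ≈ 2580.02 nmi.

2580 nmi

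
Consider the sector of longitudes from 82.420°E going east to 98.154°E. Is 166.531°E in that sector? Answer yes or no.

No

Band width going east from +82.420° to +98.154°: ((98.154 − 82.420) mod 360) = 15.734°.
Offset of +166.531° east of the west edge: ((166.531 − 82.420) mod 360) = 84.111°.
84.111° > 15.734° ⇒ outside.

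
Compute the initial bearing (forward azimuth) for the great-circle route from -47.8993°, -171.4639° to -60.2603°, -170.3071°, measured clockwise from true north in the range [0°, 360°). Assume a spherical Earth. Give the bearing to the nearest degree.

177°

Δλ = -170.3071 − -171.4639 = 1.1568°.
θ = atan2( sin Δλ · cos φ₂ , cos φ₁ · sin φ₂ − sin φ₁ · cos φ₂ · cos Δλ )
  = atan2(0.01001, -0.21415) = 177.322° → normalised to [0°, 360°): 177.322°.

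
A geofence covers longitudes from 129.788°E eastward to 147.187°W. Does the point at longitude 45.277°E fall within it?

Band width going east from +129.788° to -147.187°: ((-147.187 − 129.788) mod 360) = 83.025°.
Offset of +45.277° east of the west edge: ((45.277 − 129.788) mod 360) = 275.489°.
275.489° > 83.025° ⇒ outside.

No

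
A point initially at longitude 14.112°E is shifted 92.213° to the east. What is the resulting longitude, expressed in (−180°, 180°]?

106.325°E

Start at +14.112°; shift +92.213° → +106.325°.
+106.325° already lies in (−180°, 180°].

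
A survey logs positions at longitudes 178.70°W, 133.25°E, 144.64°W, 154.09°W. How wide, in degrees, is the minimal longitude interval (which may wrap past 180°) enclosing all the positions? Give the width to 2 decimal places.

Sort the longitudes: -178.70°, -154.09°, -144.64°, +133.25°.
Eastward gaps between consecutive values (wrapping around): 24.61°, 9.45°, 277.89°, 48.05°.
Largest gap = 277.89° ⇒ minimal covering band is its complement: 360° − 277.89° = 82.11°.
Band runs from +133.25° eastward to -144.64°, crossing the antimeridian.

82.11°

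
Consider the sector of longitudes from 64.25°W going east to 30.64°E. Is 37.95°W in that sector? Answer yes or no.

Yes

Band width going east from -64.25° to +30.64°: ((30.64 − -64.25) mod 360) = 94.89°.
Offset of -37.95° east of the west edge: ((-37.95 − -64.25) mod 360) = 26.30°.
26.30° ≤ 94.89° ⇒ inside.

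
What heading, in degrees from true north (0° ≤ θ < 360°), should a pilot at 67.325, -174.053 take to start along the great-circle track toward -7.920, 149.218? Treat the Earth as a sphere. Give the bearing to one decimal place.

Δλ = 149.218 − -174.053 = 323.271°; wrapped into (−180°, 180°]: -36.729°.
θ = atan2( sin Δλ · cos φ₂ , cos φ₁ · sin φ₂ − sin φ₁ · cos φ₂ · cos Δλ )
  = atan2(-0.59233, -0.78559) = -142.984° → normalised to [0°, 360°): 217.016°.

217.0°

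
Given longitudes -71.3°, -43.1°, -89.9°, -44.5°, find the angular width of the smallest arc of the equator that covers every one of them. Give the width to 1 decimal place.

46.8°

Sort the longitudes: -89.9°, -71.3°, -44.5°, -43.1°.
Eastward gaps between consecutive values (wrapping around): 18.6°, 26.8°, 1.4°, 313.2°.
Largest gap = 313.2° ⇒ minimal covering band is its complement: 360° − 313.2° = 46.8°.
Band runs from -89.9° eastward to -43.1°.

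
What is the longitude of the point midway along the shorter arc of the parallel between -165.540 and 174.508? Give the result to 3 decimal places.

-175.516°

Signed shortest Δλ from -165.540° to +174.508° is -19.952°.
Midpoint longitude = -165.540° + (-19.952°)/2 = -165.540° − 9.976° = -175.516°.
(The naïve average (-165.540 + +174.508)/2 = 4.484° is on the wrong side of the globe.)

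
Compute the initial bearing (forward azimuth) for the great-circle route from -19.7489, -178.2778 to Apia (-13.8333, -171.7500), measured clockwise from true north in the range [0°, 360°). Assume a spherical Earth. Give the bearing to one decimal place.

Δλ = -171.7500 − -178.2778 = 6.5278°.
θ = atan2( sin Δλ · cos φ₂ , cos φ₁ · sin φ₂ − sin φ₁ · cos φ₂ · cos Δλ )
  = atan2(0.11039, 0.10094) = 47.561° → normalised to [0°, 360°): 47.561°.

47.6°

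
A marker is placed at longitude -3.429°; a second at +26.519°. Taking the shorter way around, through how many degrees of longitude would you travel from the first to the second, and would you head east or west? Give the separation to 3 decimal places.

Raw difference: 26.519 − -3.429 = 29.948°.
Normalise into (−180°, 180°]: 29.948° stays 29.948°.
Positive ⇒ the second point lies to the east; separation 29.948°.

29.948° east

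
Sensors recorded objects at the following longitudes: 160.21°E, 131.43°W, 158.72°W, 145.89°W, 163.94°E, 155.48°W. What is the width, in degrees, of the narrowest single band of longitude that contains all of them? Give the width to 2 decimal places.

Sort the longitudes: -158.72°, -155.48°, -145.89°, -131.43°, +160.21°, +163.94°.
Eastward gaps between consecutive values (wrapping around): 3.24°, 9.59°, 14.46°, 291.64°, 3.73°, 37.34°.
Largest gap = 291.64° ⇒ minimal covering band is its complement: 360° − 291.64° = 68.36°.
Band runs from +160.21° eastward to -131.43°, crossing the antimeridian.

68.36°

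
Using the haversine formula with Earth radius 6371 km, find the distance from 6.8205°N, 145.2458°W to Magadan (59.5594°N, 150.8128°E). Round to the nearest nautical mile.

Δλ = 150.8128 − -145.2458 = 296.0586°; wrapped into (−180°, 180°]: -63.9414°.
Δφ = 59.5594 − 6.8205 = 52.7389°.
a = sin²(Δφ/2) + cos φ₁ · cos φ₂ · sin²(Δλ/2) = 0.338311.
c = 2·atan2(√a, √(1−a)) = 1.24150 rad → d = 6371·c ≈ 7909.59 km ≈ 4270.84 nmi.

4271 nmi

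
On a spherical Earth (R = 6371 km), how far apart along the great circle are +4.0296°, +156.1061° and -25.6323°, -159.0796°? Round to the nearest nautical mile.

Δλ = -159.0796 − 156.1061 = -315.1857°; wrapped into (−180°, 180°]: 44.8143°.
Δφ = -25.6323 − 4.0296 = -29.6619°.
a = sin²(Δφ/2) + cos φ₁ · cos φ₂ · sin²(Δλ/2) = 0.196199.
c = 2·atan2(√a, √(1−a)) = 0.91776 rad → d = 6371·c ≈ 5847.04 km ≈ 3157.15 nmi.

3157 nmi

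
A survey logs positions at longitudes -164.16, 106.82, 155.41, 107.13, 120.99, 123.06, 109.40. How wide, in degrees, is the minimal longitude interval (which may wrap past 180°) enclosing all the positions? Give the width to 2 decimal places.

89.02°

Sort the longitudes: -164.16°, +106.82°, +107.13°, +109.40°, +120.99°, +123.06°, +155.41°.
Eastward gaps between consecutive values (wrapping around): 270.98°, 0.31°, 2.27°, 11.59°, 2.07°, 32.35°, 40.43°.
Largest gap = 270.98° ⇒ minimal covering band is its complement: 360° − 270.98° = 89.02°.
Band runs from +106.82° eastward to -164.16°, crossing the antimeridian.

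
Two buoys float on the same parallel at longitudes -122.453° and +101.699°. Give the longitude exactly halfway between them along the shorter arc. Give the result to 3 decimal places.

Signed shortest Δλ from -122.453° to +101.699° is -135.848°.
Midpoint longitude = -122.453° + (-135.848°)/2 = -122.453° − 67.924° = -190.377°.
Normalise into (−180°, 180°]: +169.623°.
(The naïve average (-122.453 + +101.699)/2 = -10.377° is on the wrong side of the globe.)

+169.623°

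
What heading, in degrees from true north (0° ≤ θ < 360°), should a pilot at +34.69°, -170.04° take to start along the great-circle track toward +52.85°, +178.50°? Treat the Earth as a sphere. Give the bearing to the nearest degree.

Δλ = 178.50 − -170.04 = 348.54°; wrapped into (−180°, 180°]: -11.46°.
θ = atan2( sin Δλ · cos φ₂ , cos φ₁ · sin φ₂ − sin φ₁ · cos φ₂ · cos Δλ )
  = atan2(-0.11999, 0.31852) = -20.641° → normalised to [0°, 360°): 339.359°.

339°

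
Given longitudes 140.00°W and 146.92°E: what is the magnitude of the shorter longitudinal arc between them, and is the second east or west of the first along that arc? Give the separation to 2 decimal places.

73.08° west

Raw difference: 146.92 − -140.00 = 286.92°.
Normalise into (−180°, 180°]: 286.92° − 360° = -73.08°.
Negative ⇒ the second point lies to the west; separation 73.08°.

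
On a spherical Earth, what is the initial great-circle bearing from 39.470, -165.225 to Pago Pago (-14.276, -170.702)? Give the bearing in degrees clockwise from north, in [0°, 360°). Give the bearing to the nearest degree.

187°

Δλ = -170.702 − -165.225 = -5.477°.
θ = atan2( sin Δλ · cos φ₂ , cos φ₁ · sin φ₂ − sin φ₁ · cos φ₂ · cos Δλ )
  = atan2(-0.09250, -0.80359) = -173.434° → normalised to [0°, 360°): 186.566°.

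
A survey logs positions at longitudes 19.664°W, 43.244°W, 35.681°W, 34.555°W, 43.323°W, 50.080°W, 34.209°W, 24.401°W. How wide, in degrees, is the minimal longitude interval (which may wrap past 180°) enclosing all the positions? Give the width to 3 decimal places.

30.416°

Sort the longitudes: -50.080°, -43.323°, -43.244°, -35.681°, -34.555°, -34.209°, -24.401°, -19.664°.
Eastward gaps between consecutive values (wrapping around): 6.757°, 0.079°, 7.563°, 1.126°, 0.346°, 9.808°, 4.737°, 329.584°.
Largest gap = 329.584° ⇒ minimal covering band is its complement: 360° − 329.584° = 30.416°.
Band runs from -50.080° eastward to -19.664°.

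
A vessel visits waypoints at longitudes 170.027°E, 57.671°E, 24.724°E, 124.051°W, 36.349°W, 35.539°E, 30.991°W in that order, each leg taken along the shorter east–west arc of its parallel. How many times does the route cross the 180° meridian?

0

Leg 1: +170.027° → +57.671°, shortest Δλ = -112.356° (west) — does not cross 180°.
Leg 2: +57.671° → +24.724°, shortest Δλ = -32.947° (west) — does not cross 180°.
Leg 3: +24.724° → -124.051°, shortest Δλ = -148.775° (west) — does not cross 180°.
Leg 4: -124.051° → -36.349°, shortest Δλ = 87.702° (east) — does not cross 180°.
Leg 5: -36.349° → +35.539°, shortest Δλ = 71.888° (east) — does not cross 180°.
Leg 6: +35.539° → -30.991°, shortest Δλ = -66.53° (west) — does not cross 180°.
Total crossings: 0.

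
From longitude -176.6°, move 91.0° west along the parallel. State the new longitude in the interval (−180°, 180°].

Start at -176.6°; shift −91.0° → -267.6°.
-267.6° lies outside (−180°, 180°]; add 360° → +92.4°.

+92.4°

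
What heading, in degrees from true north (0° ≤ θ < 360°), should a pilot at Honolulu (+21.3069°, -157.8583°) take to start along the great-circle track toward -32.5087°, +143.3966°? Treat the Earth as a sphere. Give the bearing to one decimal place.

Δλ = 143.3966 − -157.8583 = 301.2549°; wrapped into (−180°, 180°]: -58.7451°.
θ = atan2( sin Δλ · cos φ₂ , cos φ₁ · sin φ₂ − sin φ₁ · cos φ₂ · cos Δλ )
  = atan2(-0.72092, -0.65968) = -132.460° → normalised to [0°, 360°): 227.540°.

227.5°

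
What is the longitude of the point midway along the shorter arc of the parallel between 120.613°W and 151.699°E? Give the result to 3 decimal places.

164.457°W

Signed shortest Δλ from -120.613° to +151.699° is -87.688°.
Midpoint longitude = -120.613° + (-87.688°)/2 = -120.613° − 43.844° = -164.457°.
(The naïve average (-120.613 + +151.699)/2 = 15.543° is on the wrong side of the globe.)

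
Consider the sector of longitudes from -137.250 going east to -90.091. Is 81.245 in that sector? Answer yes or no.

No

Band width going east from -137.250° to -90.091°: ((-90.091 − -137.250) mod 360) = 47.159°.
Offset of +81.245° east of the west edge: ((81.245 − -137.250) mod 360) = 218.495°.
218.495° > 47.159° ⇒ outside.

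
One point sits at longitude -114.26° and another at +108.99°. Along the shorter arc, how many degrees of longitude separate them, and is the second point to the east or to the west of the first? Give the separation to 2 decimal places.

136.75° west

Raw difference: 108.99 − -114.26 = 223.25°.
Normalise into (−180°, 180°]: 223.25° − 360° = -136.75°.
Negative ⇒ the second point lies to the west; separation 136.75°.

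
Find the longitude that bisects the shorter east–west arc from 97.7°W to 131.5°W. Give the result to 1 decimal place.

114.6°W

Signed shortest Δλ from -97.7° to -131.5° is -33.8°.
Midpoint longitude = -97.7° + (-33.8°)/2 = -97.7° − 16.9° = -114.6°.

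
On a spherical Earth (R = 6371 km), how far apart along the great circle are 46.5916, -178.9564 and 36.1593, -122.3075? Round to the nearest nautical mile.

2570 nmi

Δλ = -122.3075 − -178.9564 = 56.6489°.
Δφ = 36.1593 − 46.5916 = -10.4323°.
a = sin²(Δφ/2) + cos φ₁ · cos φ₂ · sin²(Δλ/2) = 0.133166.
c = 2·atan2(√a, √(1−a)) = 0.74709 rad → d = 6371·c ≈ 4759.71 km ≈ 2570.04 nmi.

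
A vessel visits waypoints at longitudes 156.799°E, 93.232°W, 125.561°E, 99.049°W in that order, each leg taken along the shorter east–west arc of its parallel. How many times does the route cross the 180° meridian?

Leg 1: +156.799° → -93.232°, shortest Δλ = 109.969° (east) — crosses 180°.
Leg 2: -93.232° → +125.561°, shortest Δλ = -141.207° (west) — crosses 180°.
Leg 3: +125.561° → -99.049°, shortest Δλ = 135.39° (east) — crosses 180°.
Total crossings: 3.

3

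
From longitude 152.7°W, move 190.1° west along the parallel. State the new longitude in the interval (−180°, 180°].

Start at -152.7°; shift −190.1° → -342.8°.
-342.8° lies outside (−180°, 180°]; add 360° → +17.2°.

17.2°E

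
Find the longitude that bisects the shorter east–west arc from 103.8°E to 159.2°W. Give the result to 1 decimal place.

Signed shortest Δλ from +103.8° to -159.2° is +97.0°.
Midpoint longitude = +103.8° + (+97.0°)/2 = +103.8° + 48.5° = +152.3°.
(The naïve average (+103.8 + -159.2)/2 = -27.7° is on the wrong side of the globe.)

152.3°E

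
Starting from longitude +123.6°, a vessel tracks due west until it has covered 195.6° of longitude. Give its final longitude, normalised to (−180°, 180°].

Start at +123.6°; shift −195.6° → -72.0°.
-72.0° already lies in (−180°, 180°].

-72.0°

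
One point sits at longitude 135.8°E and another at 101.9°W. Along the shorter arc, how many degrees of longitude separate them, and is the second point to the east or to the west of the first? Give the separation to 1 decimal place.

Raw difference: -101.9 − 135.8 = -237.7°.
Normalise into (−180°, 180°]: -237.7° + 360° = 122.3°.
Positive ⇒ the second point lies to the east; separation 122.3°.

122.3° east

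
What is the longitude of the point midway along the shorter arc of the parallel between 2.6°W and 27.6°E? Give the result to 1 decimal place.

Signed shortest Δλ from -2.6° to +27.6° is +30.2°.
Midpoint longitude = -2.6° + (+30.2°)/2 = -2.6° + 15.1° = +12.5°.

12.5°E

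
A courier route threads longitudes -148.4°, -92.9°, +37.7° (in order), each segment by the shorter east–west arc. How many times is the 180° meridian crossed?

0

Leg 1: -148.4° → -92.9°, shortest Δλ = 55.5° (east) — does not cross 180°.
Leg 2: -92.9° → +37.7°, shortest Δλ = 130.6° (east) — does not cross 180°.
Total crossings: 0.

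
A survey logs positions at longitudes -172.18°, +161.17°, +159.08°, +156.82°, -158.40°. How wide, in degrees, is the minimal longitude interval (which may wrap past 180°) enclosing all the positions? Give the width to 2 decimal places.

Sort the longitudes: -172.18°, -158.40°, +156.82°, +159.08°, +161.17°.
Eastward gaps between consecutive values (wrapping around): 13.78°, 315.22°, 2.26°, 2.09°, 26.65°.
Largest gap = 315.22° ⇒ minimal covering band is its complement: 360° − 315.22° = 44.78°.
Band runs from +156.82° eastward to -158.40°, crossing the antimeridian.

44.78°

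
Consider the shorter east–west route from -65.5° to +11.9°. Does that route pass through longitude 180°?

No

Signed shortest Δλ = ((11.9 − -65.5 + 180) mod 360) − 180 = 77.4°.
Going east by 77.4° from -65.5° reaches +11.9° without touching 180°.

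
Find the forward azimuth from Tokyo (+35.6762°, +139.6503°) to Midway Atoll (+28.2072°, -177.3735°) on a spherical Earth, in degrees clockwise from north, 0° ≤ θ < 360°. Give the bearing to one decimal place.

Δλ = -177.3735 − 139.6503 = -317.0238°; wrapped into (−180°, 180°]: 42.9762°.
θ = atan2( sin Δλ · cos φ₂ , cos φ₁ · sin φ₂ − sin φ₁ · cos φ₂ · cos Δλ )
  = atan2(0.60074, 0.00793) = 89.243° → normalised to [0°, 360°): 89.243°.

89.2°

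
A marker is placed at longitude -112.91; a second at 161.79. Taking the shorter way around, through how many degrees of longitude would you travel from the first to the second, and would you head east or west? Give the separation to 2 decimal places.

Raw difference: 161.79 − -112.91 = 274.7°.
Normalise into (−180°, 180°]: 274.7° − 360° = -85.3°.
Negative ⇒ the second point lies to the west; separation 85.30°.

85.30° west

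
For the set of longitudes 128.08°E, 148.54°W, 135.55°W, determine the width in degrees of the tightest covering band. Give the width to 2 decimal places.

96.37°

Sort the longitudes: -148.54°, -135.55°, +128.08°.
Eastward gaps between consecutive values (wrapping around): 12.99°, 263.63°, 83.38°.
Largest gap = 263.63° ⇒ minimal covering band is its complement: 360° − 263.63° = 96.37°.
Band runs from +128.08° eastward to -135.55°, crossing the antimeridian.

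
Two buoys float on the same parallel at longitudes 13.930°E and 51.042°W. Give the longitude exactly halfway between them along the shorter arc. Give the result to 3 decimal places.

18.556°W

Signed shortest Δλ from +13.930° to -51.042° is -64.972°.
Midpoint longitude = +13.930° + (-64.972°)/2 = +13.930° − 32.486° = -18.556°.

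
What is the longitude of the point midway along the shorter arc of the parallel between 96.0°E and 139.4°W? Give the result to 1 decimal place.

Signed shortest Δλ from +96.0° to -139.4° is +124.6°.
Midpoint longitude = +96.0° + (+124.6°)/2 = +96.0° + 62.3° = +158.3°.
(The naïve average (+96.0 + -139.4)/2 = -21.7° is on the wrong side of the globe.)

158.3°E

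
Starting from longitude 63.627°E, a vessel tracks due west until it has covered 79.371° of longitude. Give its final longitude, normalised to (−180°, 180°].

Start at +63.627°; shift −79.371° → -15.744°.
-15.744° already lies in (−180°, 180°].

15.744°W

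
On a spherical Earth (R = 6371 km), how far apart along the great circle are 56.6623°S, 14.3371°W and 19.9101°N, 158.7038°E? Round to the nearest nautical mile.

Δλ = 158.7038 − -14.3371 = 173.0409°.
Δφ = 19.9101 − -56.6623 = 76.5724°.
a = sin²(Δφ/2) + cos φ₁ · cos φ₂ · sin²(Δλ/2) = 0.898712.
c = 2·atan2(√a, √(1−a)) = 2.49381 rad → d = 6371·c ≈ 15888.07 km ≈ 8578.87 nmi.

8579 nmi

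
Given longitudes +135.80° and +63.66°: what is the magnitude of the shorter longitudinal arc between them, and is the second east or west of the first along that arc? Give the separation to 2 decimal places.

72.14° west

Raw difference: 63.66 − 135.80 = -72.14°.
Normalise into (−180°, 180°]: -72.14° stays -72.14°.
Negative ⇒ the second point lies to the west; separation 72.14°.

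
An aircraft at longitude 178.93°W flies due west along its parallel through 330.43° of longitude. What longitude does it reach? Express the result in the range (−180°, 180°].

Start at -178.93°; shift −330.43° → -509.36°.
-509.36° lies outside (−180°, 180°]; add 360° → -149.36°.

149.36°W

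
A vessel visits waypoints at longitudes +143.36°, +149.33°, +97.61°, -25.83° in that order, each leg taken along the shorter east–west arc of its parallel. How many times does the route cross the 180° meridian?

0

Leg 1: +143.36° → +149.33°, shortest Δλ = 5.97° (east) — does not cross 180°.
Leg 2: +149.33° → +97.61°, shortest Δλ = -51.72° (west) — does not cross 180°.
Leg 3: +97.61° → -25.83°, shortest Δλ = -123.44° (west) — does not cross 180°.
Total crossings: 0.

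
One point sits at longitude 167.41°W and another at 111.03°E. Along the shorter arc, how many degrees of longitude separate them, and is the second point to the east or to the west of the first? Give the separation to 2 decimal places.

Raw difference: 111.03 − -167.41 = 278.44°.
Normalise into (−180°, 180°]: 278.44° − 360° = -81.56°.
Negative ⇒ the second point lies to the west; separation 81.56°.

81.56° west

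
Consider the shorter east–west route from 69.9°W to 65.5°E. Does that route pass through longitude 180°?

No

Signed shortest Δλ = ((65.5 − -69.9 + 180) mod 360) − 180 = 135.4°.
Going east by 135.4° from -69.9° reaches +65.5° without touching 180°.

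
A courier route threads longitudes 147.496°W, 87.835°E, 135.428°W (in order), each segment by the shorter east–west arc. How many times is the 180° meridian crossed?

2

Leg 1: -147.496° → +87.835°, shortest Δλ = -124.669° (west) — crosses 180°.
Leg 2: +87.835° → -135.428°, shortest Δλ = 136.737° (east) — crosses 180°.
Total crossings: 2.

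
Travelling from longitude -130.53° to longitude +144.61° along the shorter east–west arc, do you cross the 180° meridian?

Yes

Naïve |144.61 − -130.53| = 275.14° > 180°, so the shorter arc goes the other way round — across 180°.
Signed shortest Δλ = ((144.61 − -130.53 + 180) mod 360) − 180 = -84.86°.
Going west by 84.86° from -130.53° passes through 180° before reaching +144.61°.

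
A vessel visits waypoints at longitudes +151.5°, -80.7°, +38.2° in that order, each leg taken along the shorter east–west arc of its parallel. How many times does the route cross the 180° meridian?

1

Leg 1: +151.5° → -80.7°, shortest Δλ = 127.8° (east) — crosses 180°.
Leg 2: -80.7° → +38.2°, shortest Δλ = 118.9° (east) — does not cross 180°.
Total crossings: 1.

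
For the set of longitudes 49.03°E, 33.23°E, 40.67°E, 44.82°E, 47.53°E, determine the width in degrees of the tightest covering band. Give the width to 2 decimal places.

Sort the longitudes: +33.23°, +40.67°, +44.82°, +47.53°, +49.03°.
Eastward gaps between consecutive values (wrapping around): 7.44°, 4.15°, 2.71°, 1.50°, 344.20°.
Largest gap = 344.20° ⇒ minimal covering band is its complement: 360° − 344.20° = 15.80°.
Band runs from +33.23° eastward to +49.03°.

15.80°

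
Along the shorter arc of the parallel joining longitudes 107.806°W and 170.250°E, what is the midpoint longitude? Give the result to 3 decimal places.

Signed shortest Δλ from -107.806° to +170.250° is -81.944°.
Midpoint longitude = -107.806° + (-81.944°)/2 = -107.806° − 40.972° = -148.778°.
(The naïve average (-107.806 + +170.250)/2 = 31.222° is on the wrong side of the globe.)

148.778°W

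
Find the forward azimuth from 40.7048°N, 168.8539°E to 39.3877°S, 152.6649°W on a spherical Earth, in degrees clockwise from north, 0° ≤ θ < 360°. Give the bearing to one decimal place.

151.2°

Δλ = -152.6649 − 168.8539 = -321.5188°; wrapped into (−180°, 180°]: 38.4812°.
θ = atan2( sin Δλ · cos φ₂ , cos φ₁ · sin φ₂ − sin φ₁ · cos φ₂ · cos Δλ )
  = atan2(0.48092, -0.87562) = 151.223° → normalised to [0°, 360°): 151.223°.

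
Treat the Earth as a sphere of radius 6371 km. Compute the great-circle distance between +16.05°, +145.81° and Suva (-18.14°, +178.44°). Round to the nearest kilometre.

Δλ = 178.44 − 145.81 = 32.63°.
Δφ = -18.14 − 16.05 = -34.19°.
a = sin²(Δφ/2) + cos φ₁ · cos φ₂ · sin²(Δλ/2) = 0.158480.
c = 2·atan2(√a, √(1−a)) = 0.81888 rad → d = 6371·c ≈ 5217.09 km.

5217 km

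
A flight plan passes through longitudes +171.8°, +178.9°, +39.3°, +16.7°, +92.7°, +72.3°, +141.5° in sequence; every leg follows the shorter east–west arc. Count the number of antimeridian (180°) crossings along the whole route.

0

Leg 1: +171.8° → +178.9°, shortest Δλ = 7.1° (east) — does not cross 180°.
Leg 2: +178.9° → +39.3°, shortest Δλ = -139.6° (west) — does not cross 180°.
Leg 3: +39.3° → +16.7°, shortest Δλ = -22.6° (west) — does not cross 180°.
Leg 4: +16.7° → +92.7°, shortest Δλ = 76.0° (east) — does not cross 180°.
Leg 5: +92.7° → +72.3°, shortest Δλ = -20.4° (west) — does not cross 180°.
Leg 6: +72.3° → +141.5°, shortest Δλ = 69.2° (east) — does not cross 180°.
Total crossings: 0.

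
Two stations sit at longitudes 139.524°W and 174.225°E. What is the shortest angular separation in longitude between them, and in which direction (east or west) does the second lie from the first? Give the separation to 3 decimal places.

46.251° west

Raw difference: 174.225 − -139.524 = 313.749°.
Normalise into (−180°, 180°]: 313.749° − 360° = -46.251°.
Negative ⇒ the second point lies to the west; separation 46.251°.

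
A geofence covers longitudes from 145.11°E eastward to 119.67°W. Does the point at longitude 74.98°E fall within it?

Band width going east from +145.11° to -119.67°: ((-119.67 − 145.11) mod 360) = 95.22°.
Offset of +74.98° east of the west edge: ((74.98 − 145.11) mod 360) = 289.87°.
289.87° > 95.22° ⇒ outside.

No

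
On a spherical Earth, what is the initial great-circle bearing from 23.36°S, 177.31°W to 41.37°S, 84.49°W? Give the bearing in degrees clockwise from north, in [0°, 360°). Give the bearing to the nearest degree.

130°

Δλ = -84.49 − -177.31 = 92.82°.
θ = atan2( sin Δλ · cos φ₂ , cos φ₁ · sin φ₂ − sin φ₁ · cos φ₂ · cos Δλ )
  = atan2(0.74955, -0.62138) = 129.659° → normalised to [0°, 360°): 129.659°.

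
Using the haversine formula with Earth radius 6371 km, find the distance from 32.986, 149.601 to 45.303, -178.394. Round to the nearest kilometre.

3054 km

Δλ = -178.394 − 149.601 = -327.995°; wrapped into (−180°, 180°]: 32.005°.
Δφ = 45.303 − 32.986 = 12.317°.
a = sin²(Δφ/2) + cos φ₁ · cos φ₂ · sin²(Δλ/2) = 0.056347.
c = 2·atan2(√a, √(1−a)) = 0.47932 rad → d = 6371·c ≈ 3053.78 km.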